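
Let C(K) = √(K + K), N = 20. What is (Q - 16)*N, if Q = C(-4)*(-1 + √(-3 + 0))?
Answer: -320 - 40*√6 - 40*I*√2 ≈ -417.98 - 56.569*I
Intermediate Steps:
C(K) = √2*√K (C(K) = √(2*K) = √2*√K)
Q = 2*I*√2*(-1 + I*√3) (Q = (√2*√(-4))*(-1 + √(-3 + 0)) = (√2*(2*I))*(-1 + √(-3)) = (2*I*√2)*(-1 + I*√3) = 2*I*√2*(-1 + I*√3) ≈ -4.899 - 2.8284*I)
(Q - 16)*N = ((-2*√6 - 2*I*√2) - 16)*20 = (-16 - 2*√6 - 2*I*√2)*20 = -320 - 40*√6 - 40*I*√2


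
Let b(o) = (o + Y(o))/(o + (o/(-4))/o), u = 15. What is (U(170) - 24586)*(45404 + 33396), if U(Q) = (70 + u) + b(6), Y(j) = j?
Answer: -44401830000/23 ≈ -1.9305e+9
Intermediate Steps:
b(o) = 2*o/(-¼ + o) (b(o) = (o + o)/(o + (o/(-4))/o) = (2*o)/(o + (o*(-¼))/o) = (2*o)/(o + (-o/4)/o) = (2*o)/(o - ¼) = (2*o)/(-¼ + o) = 2*o/(-¼ + o))
U(Q) = 2003/23 (U(Q) = (70 + 15) + 8*6/(-1 + 4*6) = 85 + 8*6/(-1 + 24) = 85 + 8*6/23 = 85 + 8*6*(1/23) = 85 + 48/23 = 2003/23)
(U(170) - 24586)*(45404 + 33396) = (2003/23 - 24586)*(45404 + 33396) = -563475/23*78800 = -44401830000/23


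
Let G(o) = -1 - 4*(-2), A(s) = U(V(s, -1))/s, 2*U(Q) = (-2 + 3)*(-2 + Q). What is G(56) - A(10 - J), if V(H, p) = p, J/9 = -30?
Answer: 3923/560 ≈ 7.0054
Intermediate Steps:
J = -270 (J = 9*(-30) = -270)
U(Q) = -1 + Q/2 (U(Q) = ((-2 + 3)*(-2 + Q))/2 = (1*(-2 + Q))/2 = (-2 + Q)/2 = -1 + Q/2)
A(s) = -3/(2*s) (A(s) = (-1 + (½)*(-1))/s = (-1 - ½)/s = -3/(2*s))
G(o) = 7 (G(o) = -1 + 8 = 7)
G(56) - A(10 - J) = 7 - (-3)/(2*(10 - 1*(-270))) = 7 - (-3)/(2*(10 + 270)) = 7 - (-3)/(2*280) = 7 - 1*(-3/560) = 7 + 3/560 = 3923/560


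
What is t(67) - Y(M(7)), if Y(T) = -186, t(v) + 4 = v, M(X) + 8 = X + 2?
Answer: 249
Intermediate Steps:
M(X) = -6 + X (M(X) = -8 + (X + 2) = -8 + (2 + X) = -6 + X)
t(v) = -4 + v
t(67) - Y(M(7)) = (-4 + 67) - 1*(-186) = 63 + 186 = 249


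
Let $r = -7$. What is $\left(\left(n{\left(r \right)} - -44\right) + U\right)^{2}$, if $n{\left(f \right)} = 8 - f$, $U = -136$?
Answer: $5929$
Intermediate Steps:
$\left(\left(n{\left(r \right)} - -44\right) + U\right)^{2} = \left(\left(\left(8 - -7\right) - -44\right) - 136\right)^{2} = \left(\left(\left(8 + 7\right) + 44\right) - 136\right)^{2} = \left(\left(15 + 44\right) - 136\right)^{2} = \left(59 - 136\right)^{2} = \left(-77\right)^{2} = 5929$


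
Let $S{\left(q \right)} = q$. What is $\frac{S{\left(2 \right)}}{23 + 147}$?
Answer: $\frac{1}{85} \approx 0.011765$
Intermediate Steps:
$\frac{S{\left(2 \right)}}{23 + 147} = \frac{2}{23 + 147} = \frac{2}{170} = 2 \cdot \frac{1}{170} = \frac{1}{85}$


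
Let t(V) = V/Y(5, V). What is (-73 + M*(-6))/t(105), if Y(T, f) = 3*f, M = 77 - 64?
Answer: -453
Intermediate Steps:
M = 13
t(V) = 1/3 (t(V) = V/((3*V)) = V*(1/(3*V)) = 1/3)
(-73 + M*(-6))/t(105) = (-73 + 13*(-6))/(1/3) = (-73 - 78)*3 = -151*3 = -453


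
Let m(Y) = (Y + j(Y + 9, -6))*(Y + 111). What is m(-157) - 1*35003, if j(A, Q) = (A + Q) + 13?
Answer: -21295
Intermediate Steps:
j(A, Q) = 13 + A + Q
m(Y) = (16 + 2*Y)*(111 + Y) (m(Y) = (Y + (13 + (Y + 9) - 6))*(Y + 111) = (Y + (13 + (9 + Y) - 6))*(111 + Y) = (Y + (16 + Y))*(111 + Y) = (16 + 2*Y)*(111 + Y))
m(-157) - 1*35003 = (1776 + 2*(-157)² + 238*(-157)) - 1*35003 = (1776 + 2*24649 - 37366) - 35003 = (1776 + 49298 - 37366) - 35003 = 13708 - 35003 = -21295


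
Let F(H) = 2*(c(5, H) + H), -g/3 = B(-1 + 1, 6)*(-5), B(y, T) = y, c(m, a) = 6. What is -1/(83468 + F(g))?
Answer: -1/83480 ≈ -1.1979e-5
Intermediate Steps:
g = 0 (g = -3*(-1 + 1)*(-5) = -0*(-5) = -3*0 = 0)
F(H) = 12 + 2*H (F(H) = 2*(6 + H) = 12 + 2*H)
-1/(83468 + F(g)) = -1/(83468 + (12 + 2*0)) = -1/(83468 + (12 + 0)) = -1/(83468 + 12) = -1/83480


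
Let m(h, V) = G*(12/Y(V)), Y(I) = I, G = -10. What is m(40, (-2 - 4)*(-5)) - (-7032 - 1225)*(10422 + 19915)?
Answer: 250492605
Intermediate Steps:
m(h, V) = -120/V
m(40, (-2 - 4)*(-5)) - (-7032 - 1225)*(10422 + 19915) = -120*(-1/(5*(-2 - 4))) - (-7032 - 1225)*(10422 + 19915) = -120/((-6*(-5))) - (-8257)*30337 = -120/30 - 1*(-250492609) = -120*1/30 + 250492609 = -4 + 250492609 = 250492605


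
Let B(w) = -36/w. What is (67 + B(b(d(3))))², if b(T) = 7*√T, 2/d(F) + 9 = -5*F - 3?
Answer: 202465/49 + 7236*I*√6/7 ≈ 4131.9 + 2532.1*I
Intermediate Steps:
d(F) = 2/(-12 - 5*F) (d(F) = 2/(-9 + (-5*F - 3)) = 2/(-9 + (-3 - 5*F)) = 2/(-12 - 5*F))
(67 + B(b(d(3))))² = (67 - 36*(-I*√2*√(12 + 5*3)/14))² = (67 - 36*(-I*√2*√(12 + 15)/14))² = (67 - 36*(-3*I*√6/14))² = (67 - (-54)*I*√6/7)² = (67 + 54*I*√6/7)²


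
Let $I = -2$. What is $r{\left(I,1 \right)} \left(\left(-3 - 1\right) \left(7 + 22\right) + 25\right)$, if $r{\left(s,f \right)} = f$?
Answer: $-91$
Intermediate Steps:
$r{\left(I,1 \right)} \left(\left(-3 - 1\right) \left(7 + 22\right) + 25\right) = 1 \left(\left(-3 - 1\right) \left(7 + 22\right) + 25\right) = 1 \left(\left(-4\right) 29 + 25\right) = 1 \left(-116 + 25\right) = 1 \left(-91\right) = -91$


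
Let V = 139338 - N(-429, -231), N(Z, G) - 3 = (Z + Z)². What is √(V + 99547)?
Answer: I*√497282 ≈ 705.18*I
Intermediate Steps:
N(Z, G) = 3 + 4*Z² (N(Z, G) = 3 + (Z + Z)² = 3 + (2*Z)² = 3 + 4*Z²)
V = -596829 (V = 139338 - (3 + 4*(-429)²) = 139338 - (3 + 4*184041) = 139338 - (3 + 736164) = 139338 - 1*736167 = 139338 - 736167 = -596829)
√(V + 99547) = √(-596829 + 99547) = √(-497282) = I*√497282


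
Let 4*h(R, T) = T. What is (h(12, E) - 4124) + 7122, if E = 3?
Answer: 11995/4 ≈ 2998.8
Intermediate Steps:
h(R, T) = T/4
(h(12, E) - 4124) + 7122 = ((1/4)*3 - 4124) + 7122 = (3/4 - 4124) + 7122 = -16493/4 + 7122 = 11995/4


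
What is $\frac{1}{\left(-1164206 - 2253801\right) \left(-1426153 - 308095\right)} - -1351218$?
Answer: $\frac{8009576839300550449}{5927671803736} \approx 1.3512 \cdot 10^{6}$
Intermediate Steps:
$\frac{1}{\left(-1164206 - 2253801\right) \left(-1426153 - 308095\right)} - -1351218 = \frac{1}{\left(-3418007\right) \left(-1734248\right)} + 1351218 = \frac{1}{5927671803736} + 1351218 = \frac{8009576839300550449}{5927671803736}$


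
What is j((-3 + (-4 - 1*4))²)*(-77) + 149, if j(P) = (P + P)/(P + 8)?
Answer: 587/129 ≈ 4.5504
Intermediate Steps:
j(P) = 2*P/(8 + P) (j(P) = (2*P)/(8 + P) = 2*P/(8 + P))
j((-3 + (-4 - 1*4))²)*(-77) + 149 = (2*(-3 + (-4 - 1*4))²/(8 + (-3 + (-4 - 1*4))²))*(-77) + 149 = (2*(-3 + (-4 - 4))²/(8 + (-3 + (-4 - 4))²))*(-77) + 149 = (2*(-3 - 8)²/(8 + (-3 - 8)²))*(-77) + 149 = (2*(-11)²/(8 + (-11)²))*(-77) + 149 = (2*121/(8 + 121))*(-77) + 149 = (2*121/129)*(-77) + 149 = (2*121*(1/129))*(-77) + 149 = (242/129)*(-77) + 149 = -18634/129 + 149 = 587/129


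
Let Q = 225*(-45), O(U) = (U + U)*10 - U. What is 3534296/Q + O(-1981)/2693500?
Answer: -76160058967/218173500 ≈ -349.08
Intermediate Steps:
O(U) = 19*U (O(U) = (2*U)*10 - U = 20*U - U = 19*U)
Q = -10125
3534296/Q + O(-1981)/2693500 = 3534296/(-10125) + (19*(-1981))/2693500 = 3534296*(-1/10125) - 37639*1/2693500 = -3534296/10125 - 37639/2693500 = -76160058967/218173500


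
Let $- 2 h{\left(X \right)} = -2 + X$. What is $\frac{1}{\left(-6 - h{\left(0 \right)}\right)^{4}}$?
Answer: $\frac{1}{2401} \approx 0.00041649$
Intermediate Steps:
$h{\left(X \right)} = 1 - \frac{X}{2}$ ($h{\left(X \right)} = - \frac{-2 + X}{2} = 1 - \frac{X}{2}$)
$\frac{1}{\left(-6 - h{\left(0 \right)}\right)^{4}} = \frac{1}{\left(-6 - \left(1 - 0\right)\right)^{4}} = \frac{1}{\left(-6 - \left(1 + 0\right)\right)^{4}} = \frac{1}{\left(-6 - 1\right)^{4}} = \frac{1}{\left(-7\right)^{4}} = \frac{1}{2401}$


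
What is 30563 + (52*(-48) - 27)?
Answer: 28040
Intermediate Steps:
30563 + (52*(-48) - 27) = 30563 + (-2496 - 27) = 30563 - 2523 = 28040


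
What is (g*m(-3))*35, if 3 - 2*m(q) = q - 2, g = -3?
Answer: -420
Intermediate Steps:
m(q) = 5/2 - q/2 (m(q) = 3/2 - (q - 2)/2 = 3/2 - (-2 + q)/2 = 3/2 + (1 - q/2) = 5/2 - q/2)
(g*m(-3))*35 = -3*(5/2 - 1/2*(-3))*35 = -3*(5/2 + 3/2)*35 = -3*4*35 = -12*35 = -420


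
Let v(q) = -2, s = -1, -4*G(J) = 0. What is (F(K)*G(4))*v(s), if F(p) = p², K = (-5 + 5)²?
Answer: 0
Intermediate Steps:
G(J) = 0 (G(J) = -¼*0 = 0)
K = 0 (K = 0² = 0)
(F(K)*G(4))*v(s) = (0²*0)*(-2) = (0*0)*(-2) = 0*(-2) = 0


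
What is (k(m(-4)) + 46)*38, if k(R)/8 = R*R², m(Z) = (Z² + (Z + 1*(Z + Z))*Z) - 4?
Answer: 65665748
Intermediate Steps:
m(Z) = -4 + 4*Z² (m(Z) = (Z² + (Z + 1*(2*Z))*Z) - 4 = (Z² + (Z + 2*Z)*Z) - 4 = (Z² + (3*Z)*Z) - 4 = (Z² + 3*Z²) - 4 = 4*Z² - 4 = -4 + 4*Z²)
k(R) = 8*R³ (k(R) = 8*(R*R²) = 8*R³)
(k(m(-4)) + 46)*38 = (8*(-4 + 4*(-4)²)³ + 46)*38 = (8*(-4 + 4*16)³ + 46)*38 = (8*(-4 + 64)³ + 46)*38 = (8*60³ + 46)*38 = (8*216000 + 46)*38 = (1728000 + 46)*38 = 1728046*38 = 65665748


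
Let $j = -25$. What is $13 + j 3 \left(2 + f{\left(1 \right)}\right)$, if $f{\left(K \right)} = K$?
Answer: $-212$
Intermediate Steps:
$13 + j 3 \left(2 + f{\left(1 \right)}\right) = 13 - 25 \cdot 3 \left(2 + 1\right) = 13 - 25 \cdot 3 \cdot 3 = 13 - 225 = -212$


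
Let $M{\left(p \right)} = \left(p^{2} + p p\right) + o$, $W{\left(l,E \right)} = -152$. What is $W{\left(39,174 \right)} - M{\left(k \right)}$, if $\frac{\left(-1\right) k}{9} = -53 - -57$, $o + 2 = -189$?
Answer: $-2553$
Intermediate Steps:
$o = -191$ ($o = -2 - 189 = -191$)
$k = -36$ ($k = - 9 \left(-53 - -57\right) = - 9 \left(-53 + 57\right) = \left(-9\right) 4 = -36$)
$M{\left(p \right)} = -191 + 2 p^{2}$ ($M{\left(p \right)} = \left(p^{2} + p p\right) - 191 = \left(p^{2} + p^{2}\right) - 191 = 2 p^{2} - 191 = -191 + 2 p^{2}$)
$W{\left(39,174 \right)} - M{\left(k \right)} = -152 - \left(-191 + 2 \left(-36\right)^{2}\right) = -152 - \left(-191 + 2 \cdot 1296\right) = -152 - \left(-191 + 2592\right) = -152 - 2401 = -2553$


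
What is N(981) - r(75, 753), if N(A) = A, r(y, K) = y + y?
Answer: 831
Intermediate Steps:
r(y, K) = 2*y
N(981) - r(75, 753) = 981 - 2*75 = 981 - 1*150 = 981 - 150 = 831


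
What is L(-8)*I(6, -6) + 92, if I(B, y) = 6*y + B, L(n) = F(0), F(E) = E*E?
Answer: 92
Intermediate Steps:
F(E) = E**2
L(n) = 0 (L(n) = 0**2 = 0)
I(B, y) = B + 6*y
L(-8)*I(6, -6) + 92 = 0*(6 + 6*(-6)) + 92 = 0*(6 - 36) + 92 = 0*(-30) + 92 = 0 + 92 = 92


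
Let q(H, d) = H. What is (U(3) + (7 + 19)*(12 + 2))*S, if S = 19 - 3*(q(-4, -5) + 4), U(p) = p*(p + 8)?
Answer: 7543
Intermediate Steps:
U(p) = p*(8 + p)
S = 19 (S = 19 - 3*(-4 + 4) = 19 - 3*0 = 19 - 1*0 = 19 + 0 = 19)
(U(3) + (7 + 19)*(12 + 2))*S = (3*(8 + 3) + (7 + 19)*(12 + 2))*19 = (3*11 + 26*14)*19 = (33 + 364)*19 = 397*19 = 7543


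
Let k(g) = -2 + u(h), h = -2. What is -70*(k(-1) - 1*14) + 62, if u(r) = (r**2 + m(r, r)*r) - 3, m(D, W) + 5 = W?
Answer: 132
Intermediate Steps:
m(D, W) = -5 + W
u(r) = -3 + r**2 + r*(-5 + r) (u(r) = (r**2 + (-5 + r)*r) - 3 = (r**2 + r*(-5 + r)) - 3 = -3 + r**2 + r*(-5 + r))
k(g) = 13 (k(g) = -2 + (-3 + (-2)**2 - 2*(-5 - 2)) = -2 + (-3 + 4 - 2*(-7)) = -2 + (-3 + 4 + 14) = -2 + 15 = 13)
-70*(k(-1) - 1*14) + 62 = -70*(13 - 1*14) + 62 = -70*(13 - 14) + 62 = -70*(-1) + 62 = 70 + 62 = 132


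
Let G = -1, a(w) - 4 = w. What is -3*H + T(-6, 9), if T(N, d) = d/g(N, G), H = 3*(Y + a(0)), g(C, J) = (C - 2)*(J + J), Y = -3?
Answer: -135/16 ≈ -8.4375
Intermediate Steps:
a(w) = 4 + w
g(C, J) = 2*J*(-2 + C) (g(C, J) = (-2 + C)*(2*J) = 2*J*(-2 + C))
H = 3 (H = 3*(-3 + (4 + 0)) = 3*(-3 + 4) = 3*1 = 3)
T(N, d) = d/(4 - 2*N) (T(N, d) = d/((2*(-1)*(-2 + N))) = d/(4 - 2*N))
-3*H + T(-6, 9) = -3*3 - 1*9/(-4 + 2*(-6)) = -9 - 1*9/(-4 - 12) = -9 - 1*9/(-16) = -9 - 1*9*(-1/16) = -9 + 9/16 = -135/16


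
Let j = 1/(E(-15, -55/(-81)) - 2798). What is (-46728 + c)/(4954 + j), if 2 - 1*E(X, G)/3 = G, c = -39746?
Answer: -6523512086/373724779 ≈ -17.455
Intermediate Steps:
E(X, G) = 6 - 3*G
j = -27/75439 (j = 1/((6 - (-165)/(-81)) - 2798) = 1/((6 - (-165)*(-1)/81) - 2798) = 1/((6 - 3*55/81) - 2798) = 1/((6 - 55/27) - 2798) = 1/(107/27 - 2798) = 1/(-75439/27) = -27/75439 ≈ -0.00035790)
(-46728 + c)/(4954 + j) = (-46728 - 39746)/(4954 - 27/75439) = -86474/373724779/75439 = -86474*75439/373724779 = -6523512086/373724779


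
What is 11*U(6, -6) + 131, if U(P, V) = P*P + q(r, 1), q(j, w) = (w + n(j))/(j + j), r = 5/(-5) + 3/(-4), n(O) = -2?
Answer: 3711/7 ≈ 530.14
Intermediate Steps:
r = -7/4 (r = 5*(-⅕) + 3*(-¼) = -1 - ¾ = -7/4 ≈ -1.7500)
q(j, w) = (-2 + w)/(2*j) (q(j, w) = (w - 2)/(j + j) = (-2 + w)/((2*j)) = (-2 + w)*(1/(2*j)) = (-2 + w)/(2*j))
U(P, V) = 2/7 + P² (U(P, V) = P*P + (-2 + 1)/(2*(-7/4)) = P² + (½)*(-4/7)*(-1) = P² + 2/7 = 2/7 + P²)
11*U(6, -6) + 131 = 11*(2/7 + 6²) + 131 = 11*(2/7 + 36) + 131 = 11*(254/7) + 131 = 2794/7 + 131 = 3711/7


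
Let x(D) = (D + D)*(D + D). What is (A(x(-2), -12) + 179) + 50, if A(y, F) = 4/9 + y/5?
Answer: 10469/45 ≈ 232.64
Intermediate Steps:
x(D) = 4*D² (x(D) = (2*D)*(2*D) = 4*D²)
A(y, F) = 4/9 + y/5 (A(y, F) = 4*(⅑) + y*(⅕) = 4/9 + y/5)
(A(x(-2), -12) + 179) + 50 = ((4/9 + (4*(-2)²)/5) + 179) + 50 = ((4/9 + (4*4)/5) + 179) + 50 = ((4/9 + (⅕)*16) + 179) + 50 = ((4/9 + 16/5) + 179) + 50 = (164/45 + 179) + 50 = 8219/45 + 50 = 10469/45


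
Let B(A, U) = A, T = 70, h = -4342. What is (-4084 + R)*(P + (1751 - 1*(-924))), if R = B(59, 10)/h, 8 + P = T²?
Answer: -134183999229/4342 ≈ -3.0904e+7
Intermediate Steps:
P = 4892 (P = -8 + 70² = -8 + 4900 = 4892)
R = -59/4342 (R = 59/(-4342) = 59*(-1/4342) = -59/4342 ≈ -0.013588)
(-4084 + R)*(P + (1751 - 1*(-924))) = (-4084 - 59/4342)*(4892 + (1751 - 1*(-924))) = -17732787*(4892 + (1751 + 924))/4342 = -17732787*(4892 + 2675)/4342 = -17732787/4342*7567 = -134183999229/4342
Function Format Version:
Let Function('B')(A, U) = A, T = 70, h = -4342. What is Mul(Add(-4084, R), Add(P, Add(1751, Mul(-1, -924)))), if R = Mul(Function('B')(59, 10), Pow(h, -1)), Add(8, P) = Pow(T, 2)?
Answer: Rational(-134183999229, 4342) ≈ -3.0904e+7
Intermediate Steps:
P = 4892 (P = Add(-8, Pow(70, 2)) = Add(-8, 4900) = 4892)
R = Rational(-59, 4342) (R = Mul(59, Pow(-4342, -1)) = Mul(59, Rational(-1, 4342)) = Rational(-59, 4342) ≈ -0.013588)
Mul(Add(-4084, R), Add(P, Add(1751, Mul(-1, -924)))) = Mul(Add(-4084, Rational(-59, 4342)), Add(4892, Add(1751, Mul(-1, -924)))) = Mul(Rational(-17732787, 4342), Add(4892, Add(1751, 924))) = Mul(Rational(-17732787, 4342), Add(4892, 2675)) = Mul(Rational(-17732787, 4342), 7567) = Rational(-134183999229, 4342)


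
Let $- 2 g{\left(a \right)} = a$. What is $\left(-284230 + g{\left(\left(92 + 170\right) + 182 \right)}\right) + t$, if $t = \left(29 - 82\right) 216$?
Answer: $-295900$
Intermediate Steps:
$g{\left(a \right)} = - \frac{a}{2}$
$t = -11448$ ($t = \left(-53\right) 216 = -11448$)
$\left(-284230 + g{\left(\left(92 + 170\right) + 182 \right)}\right) + t = \left(-284230 - \frac{\left(92 + 170\right) + 182}{2}\right) - 11448 = \left(-284230 - \frac{262 + 182}{2}\right) - 11448 = \left(-284230 - 222\right) - 11448 = -284452 - 11448 = -295900$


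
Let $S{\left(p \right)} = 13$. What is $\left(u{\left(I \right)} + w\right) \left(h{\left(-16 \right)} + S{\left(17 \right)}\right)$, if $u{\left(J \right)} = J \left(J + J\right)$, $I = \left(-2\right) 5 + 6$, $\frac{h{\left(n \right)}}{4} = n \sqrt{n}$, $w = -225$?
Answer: $-2509 + 49408 i \approx -2509.0 + 49408.0 i$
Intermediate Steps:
$h{\left(n \right)} = 4 n^{\frac{3}{2}}$ ($h{\left(n \right)} = 4 n \sqrt{n} = 4 n^{\frac{3}{2}}$)
$I = -4$ ($I = -10 + 6 = -4$)
$u{\left(J \right)} = 2 J^{2}$ ($u{\left(J \right)} = J 2 J = 2 J^{2}$)
$\left(u{\left(I \right)} + w\right) \left(h{\left(-16 \right)} + S{\left(17 \right)}\right) = \left(2 \left(-4\right)^{2} - 225\right) \left(4 \left(-16\right)^{\frac{3}{2}} + 13\right) = \left(2 \cdot 16 - 225\right) \left(4 \left(- 64 i\right) + 13\right) = \left(32 - 225\right) \left(- 256 i + 13\right) = - 193 \left(13 - 256 i\right) = -2509 + 49408 i$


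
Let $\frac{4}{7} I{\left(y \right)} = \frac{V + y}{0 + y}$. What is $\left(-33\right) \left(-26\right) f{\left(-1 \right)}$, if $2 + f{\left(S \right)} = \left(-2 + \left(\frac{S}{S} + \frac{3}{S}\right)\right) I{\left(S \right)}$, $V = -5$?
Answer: $-37752$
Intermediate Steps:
$I{\left(y \right)} = \frac{7 \left(-5 + y\right)}{4 y}$ ($I{\left(y \right)} = \frac{7 \frac{-5 + y}{0 + y}}{4} = \frac{7 \frac{-5 + y}{y}}{4} = \frac{7 \left(-5 + y\right)}{4 y}$)
$f{\left(S \right)} = -2 + \frac{7 \left(-1 + \frac{3}{S}\right) \left(-5 + S\right)}{4 S}$ ($f{\left(S \right)} = -2 + \left(-2 + \left(\frac{S}{S} + \frac{3}{S}\right)\right) \frac{7 \left(-5 + S\right)}{4 S} = -2 + \left(-2 + \left(1 + \frac{3}{S}\right)\right) \frac{7 \left(-5 + S\right)}{4 S} = -2 + \left(-1 + \frac{3}{S}\right) \frac{7 \left(-5 + S\right)}{4 S} = -2 + \frac{7 \left(-1 + \frac{3}{S}\right) \left(-5 + S\right)}{4 S}$)
$\left(-33\right) \left(-26\right) f{\left(-1 \right)} = \left(-33\right) \left(-26\right) \left(- \frac{15}{4} + \frac{14}{-1} - \frac{105}{4 \cdot 1}\right) = 858 \left(- \frac{15}{4} + 14 \left(-1\right) - \frac{105}{4}\right) = 858 \left(- \frac{15}{4} - 14 - \frac{105}{4}\right) = 858 \left(-44\right) = -37752$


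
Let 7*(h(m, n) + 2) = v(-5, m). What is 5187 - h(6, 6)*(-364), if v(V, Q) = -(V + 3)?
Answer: 4563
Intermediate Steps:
v(V, Q) = -3 - V (v(V, Q) = -(3 + V) = -3 - V)
h(m, n) = -12/7 (h(m, n) = -2 + (-3 - 1*(-5))/7 = -2 + (-3 + 5)/7 = -2 + (⅐)*2 = -2 + 2/7 = -12/7)
5187 - h(6, 6)*(-364) = 5187 - (-12)*(-364)/7 = 5187 - 1*624 = 5187 - 624 = 4563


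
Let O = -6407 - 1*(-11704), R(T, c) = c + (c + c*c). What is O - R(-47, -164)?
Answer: -21271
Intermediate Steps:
R(T, c) = c**2 + 2*c (R(T, c) = c + (c + c**2) = c**2 + 2*c)
O = 5297 (O = -6407 + 11704 = 5297)
O - R(-47, -164) = 5297 - (-164)*(2 - 164) = 5297 - (-164)*(-162) = 5297 - 1*26568 = 5297 - 26568 = -21271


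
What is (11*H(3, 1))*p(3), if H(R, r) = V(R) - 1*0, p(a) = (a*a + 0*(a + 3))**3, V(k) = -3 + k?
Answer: 0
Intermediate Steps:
p(a) = a**6 (p(a) = (a**2 + 0*(3 + a))**3 = (a**2 + 0)**3 = (a**2)**3 = a**6)
H(R, r) = -3 + R (H(R, r) = (-3 + R) - 1*0 = (-3 + R) + 0 = -3 + R)
(11*H(3, 1))*p(3) = (11*(-3 + 3))*3**6 = (11*0)*729 = 0*729 = 0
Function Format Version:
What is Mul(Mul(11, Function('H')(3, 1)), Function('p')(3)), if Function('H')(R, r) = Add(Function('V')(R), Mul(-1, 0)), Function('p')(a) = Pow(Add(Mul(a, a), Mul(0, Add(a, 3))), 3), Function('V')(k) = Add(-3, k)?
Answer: 0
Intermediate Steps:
Function('p')(a) = Pow(a, 6) (Function('p')(a) = Pow(Add(Pow(a, 2), Mul(0, Add(3, a))), 3) = Pow(Add(Pow(a, 2), 0), 3) = Pow(Pow(a, 2), 3) = Pow(a, 6))
Function('H')(R, r) = Add(-3, R) (Function('H')(R, r) = Add(Add(-3, R), Mul(-1, 0)) = Add(Add(-3, R), 0) = Add(-3, R))
Mul(Mul(11, Function('H')(3, 1)), Function('p')(3)) = Mul(Mul(11, Add(-3, 3)), Pow(3, 6)) = Mul(Mul(11, 0), 729) = Mul(0, 729) = 0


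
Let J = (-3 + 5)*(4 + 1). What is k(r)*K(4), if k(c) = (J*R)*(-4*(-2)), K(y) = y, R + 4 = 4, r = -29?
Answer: 0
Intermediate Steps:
J = 10 (J = 2*5 = 10)
R = 0 (R = -4 + 4 = 0)
k(c) = 0 (k(c) = (10*0)*(-4*(-2)) = 0*8 = 0)
k(r)*K(4) = 0*4 = 0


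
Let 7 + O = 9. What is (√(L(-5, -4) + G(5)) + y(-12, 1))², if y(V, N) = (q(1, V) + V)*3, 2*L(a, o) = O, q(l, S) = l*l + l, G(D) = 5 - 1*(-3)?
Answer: 729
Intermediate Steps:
G(D) = 8 (G(D) = 5 + 3 = 8)
O = 2 (O = -7 + 9 = 2)
q(l, S) = l + l² (q(l, S) = l² + l = l + l²)
L(a, o) = 1 (L(a, o) = (½)*2 = 1)
y(V, N) = 6 + 3*V (y(V, N) = (1*(1 + 1) + V)*3 = (1*2 + V)*3 = (2 + V)*3 = 6 + 3*V)
(√(L(-5, -4) + G(5)) + y(-12, 1))² = (√(1 + 8) + (6 + 3*(-12)))² = (√9 + (6 - 36))² = (3 - 30)² = (-27)² = 729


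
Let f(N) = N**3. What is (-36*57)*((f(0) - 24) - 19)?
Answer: 88236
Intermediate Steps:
(-36*57)*((f(0) - 24) - 19) = (-36*57)*((0**3 - 24) - 19) = -2052*((0 - 24) - 19) = -2052*(-24 - 19) = -2052*(-43) = 88236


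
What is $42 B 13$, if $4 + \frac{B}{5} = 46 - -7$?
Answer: $133770$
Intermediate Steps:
$B = 245$ ($B = -20 + 5 \left(46 - -7\right) = -20 + 5 \left(46 + 7\right) = -20 + 5 \cdot 53 = -20 + 265 = 245$)
$42 B 13 = 42 \cdot 245 \cdot 13 = 10290 \cdot 13 = 133770$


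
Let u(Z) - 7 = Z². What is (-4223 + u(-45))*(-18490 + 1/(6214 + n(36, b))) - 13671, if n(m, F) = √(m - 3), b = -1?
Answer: 1563777032644323/38613763 + 2191*√33/38613763 ≈ 4.0498e+7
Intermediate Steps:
n(m, F) = √(-3 + m)
u(Z) = 7 + Z²
(-4223 + u(-45))*(-18490 + 1/(6214 + n(36, b))) - 13671 = (-4223 + (7 + (-45)²))*(-18490 + 1/(6214 + √(-3 + 36))) - 13671 = (-4223 + (7 + 2025))*(-18490 + 1/(6214 + √33)) - 13671 = (-4223 + 2032)*(-18490 + 1/(6214 + √33)) - 13671 = -2191*(-18490 + 1/(6214 + √33)) - 13671 = (40511590 - 2191/(6214 + √33)) - 13671 = 40497919 - 2191/(6214 + √33)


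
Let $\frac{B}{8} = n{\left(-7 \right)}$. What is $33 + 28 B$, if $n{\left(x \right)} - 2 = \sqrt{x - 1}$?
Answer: $481 + 448 i \sqrt{2} \approx 481.0 + 633.57 i$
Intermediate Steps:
$n{\left(x \right)} = 2 + \sqrt{-1 + x}$ ($n{\left(x \right)} = 2 + \sqrt{x - 1} = 2 + \sqrt{-1 + x}$)
$B = 16 + 16 i \sqrt{2}$ ($B = 8 \left(2 + \sqrt{-1 - 7}\right) = 8 \left(2 + \sqrt{-8}\right) = 8 \left(2 + 2 i \sqrt{2}\right) = 16 + 16 i \sqrt{2} \approx 16.0 + 22.627 i$)
$33 + 28 B = 33 + 28 \left(16 + 16 i \sqrt{2}\right) = 33 + \left(448 + 448 i \sqrt{2}\right) = 481 + 448 i \sqrt{2}$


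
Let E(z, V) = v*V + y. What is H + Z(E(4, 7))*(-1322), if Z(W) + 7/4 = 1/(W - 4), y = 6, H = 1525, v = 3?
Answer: 173927/46 ≈ 3781.0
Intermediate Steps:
E(z, V) = 6 + 3*V (E(z, V) = 3*V + 6 = 6 + 3*V)
Z(W) = -7/4 + 1/(-4 + W) (Z(W) = -7/4 + 1/(W - 4) = -7/4 + 1/(-4 + W))
H + Z(E(4, 7))*(-1322) = 1525 + ((32 - 7*(6 + 3*7))/(4*(-4 + (6 + 3*7))))*(-1322) = 1525 + ((32 - 7*(6 + 21))/(4*(-4 + (6 + 21))))*(-1322) = 1525 + ((32 - 7*27)/(4*(-4 + 27)))*(-1322) = 1525 + ((1/4)*(32 - 189)/23)*(-1322) = 1525 + ((1/4)*(1/23)*(-157))*(-1322) = 1525 - 157/92*(-1322) = 1525 + 103777/46 = 173927/46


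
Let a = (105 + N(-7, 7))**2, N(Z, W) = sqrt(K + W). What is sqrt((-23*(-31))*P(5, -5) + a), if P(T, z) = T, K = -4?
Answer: sqrt(14593 + 210*sqrt(3)) ≈ 122.30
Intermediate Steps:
N(Z, W) = sqrt(-4 + W)
a = (105 + sqrt(3))**2 (a = (105 + sqrt(-4 + 7))**2 = (105 + sqrt(3))**2 ≈ 11392.)
sqrt((-23*(-31))*P(5, -5) + a) = sqrt(-23*(-31)*5 + (105 + sqrt(3))**2) = sqrt(713*5 + (105 + sqrt(3))**2) = sqrt(3565 + (105 + sqrt(3))**2)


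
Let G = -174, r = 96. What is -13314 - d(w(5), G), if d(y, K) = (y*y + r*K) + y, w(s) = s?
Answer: 3360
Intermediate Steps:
d(y, K) = y + y**2 + 96*K (d(y, K) = (y*y + 96*K) + y = (y**2 + 96*K) + y = y + y**2 + 96*K)
-13314 - d(w(5), G) = -13314 - (5 + 5**2 + 96*(-174)) = -13314 - (5 + 25 - 16704) = -13314 - 1*(-16674) = -13314 + 16674 = 3360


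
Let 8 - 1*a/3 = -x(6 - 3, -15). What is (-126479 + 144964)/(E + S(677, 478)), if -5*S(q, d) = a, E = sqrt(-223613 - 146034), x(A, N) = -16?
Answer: 2218200/9241751 - 462125*I*sqrt(369647)/9241751 ≈ 0.24002 - 30.402*I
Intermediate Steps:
E = I*sqrt(369647) (E = sqrt(-369647) = I*sqrt(369647) ≈ 607.99*I)
a = -24 (a = 24 - (-3)*(-16) = 24 - 3*16 = 24 - 48 = -24)
S(q, d) = 24/5 (S(q, d) = -1/5*(-24) = 24/5)
(-126479 + 144964)/(E + S(677, 478)) = (-126479 + 144964)/(I*sqrt(369647) + 24/5) = 18485/(24/5 + I*sqrt(369647))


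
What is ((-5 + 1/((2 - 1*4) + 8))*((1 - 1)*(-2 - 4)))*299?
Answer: 0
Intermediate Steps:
((-5 + 1/((2 - 1*4) + 8))*((1 - 1)*(-2 - 4)))*299 = ((-5 + 1/((2 - 4) + 8))*(0*(-6)))*299 = ((-5 + 1/(-2 + 8))*0)*299 = ((-5 + 1/6)*0)*299 = ((-5 + ⅙)*0)*299 = -29/6*0*299 = 0*299 = 0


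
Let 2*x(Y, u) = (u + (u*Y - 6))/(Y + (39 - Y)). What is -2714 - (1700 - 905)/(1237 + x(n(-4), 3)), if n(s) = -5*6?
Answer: -87224204/32131 ≈ -2714.6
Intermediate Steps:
n(s) = -30
x(Y, u) = -1/13 + u/78 + Y*u/78 (x(Y, u) = ((u + (u*Y - 6))/(Y + (39 - Y)))/2 = ((u + (Y*u - 6))/39)/2 = ((u + (-6 + Y*u))*(1/39))/2 = ((-6 + u + Y*u)*(1/39))/2 = (-2/13 + u/39 + Y*u/39)/2 = -1/13 + u/78 + Y*u/78)
-2714 - (1700 - 905)/(1237 + x(n(-4), 3)) = -2714 - (1700 - 905)/(1237 + (-1/13 + (1/78)*3 + (1/78)*(-30)*3)) = -2714 - 795/(1237 + (-1/13 + 1/26 - 15/13)) = -2714 - 795/(1237 - 31/26) = -2714 - 795/32131/26 = -2714 - 795*26/32131 = -2714 - 1*20670/32131 = -2714 - 20670/32131 = -87224204/32131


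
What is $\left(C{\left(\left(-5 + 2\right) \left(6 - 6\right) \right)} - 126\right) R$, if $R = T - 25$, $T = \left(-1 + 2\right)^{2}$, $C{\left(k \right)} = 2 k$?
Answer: $3024$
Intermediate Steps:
$T = 1$ ($T = 1^{2} = 1$)
$R = -24$ ($R = 1 - 25 = -24$)
$\left(C{\left(\left(-5 + 2\right) \left(6 - 6\right) \right)} - 126\right) R = \left(2 \left(-5 + 2\right) \left(6 - 6\right) - 126\right) \left(-24\right) = \left(2 \left(\left(-3\right) 0\right) - 126\right) \left(-24\right) = \left(2 \cdot 0 - 126\right) \left(-24\right) = \left(0 - 126\right) \left(-24\right) = \left(-126\right) \left(-24\right) = 3024$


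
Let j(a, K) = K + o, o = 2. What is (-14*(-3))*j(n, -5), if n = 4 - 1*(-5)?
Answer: -126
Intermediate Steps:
n = 9 (n = 4 + 5 = 9)
j(a, K) = 2 + K (j(a, K) = K + 2 = 2 + K)
(-14*(-3))*j(n, -5) = (-14*(-3))*(2 - 5) = 42*(-3) = -126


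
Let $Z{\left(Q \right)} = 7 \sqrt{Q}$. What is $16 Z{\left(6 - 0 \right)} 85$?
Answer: $9520 \sqrt{6} \approx 23319.0$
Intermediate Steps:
$16 Z{\left(6 - 0 \right)} 85 = 16 \cdot 7 \sqrt{6 - 0} \cdot 85 = 16 \cdot 7 \sqrt{6 + 0} \cdot 85 = 16 \cdot 7 \sqrt{6} \cdot 85 = 112 \sqrt{6} \cdot 85 = 9520 \sqrt{6}$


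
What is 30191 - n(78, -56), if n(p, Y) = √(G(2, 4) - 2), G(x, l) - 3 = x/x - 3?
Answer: 30191 - I ≈ 30191.0 - 1.0*I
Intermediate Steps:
G(x, l) = 1 (G(x, l) = 3 + (x/x - 3) = 3 + (1 - 3) = 3 - 2 = 1)
n(p, Y) = I (n(p, Y) = √(1 - 2) = √(-1) = I)
30191 - n(78, -56) = 30191 - I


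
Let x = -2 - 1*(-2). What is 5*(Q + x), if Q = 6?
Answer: 30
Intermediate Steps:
x = 0 (x = -2 + 2 = 0)
5*(Q + x) = 5*(6 + 0) = 5*6 = 30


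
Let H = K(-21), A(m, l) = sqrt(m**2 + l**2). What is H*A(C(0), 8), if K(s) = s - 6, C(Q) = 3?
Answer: -27*sqrt(73) ≈ -230.69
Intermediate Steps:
K(s) = -6 + s
A(m, l) = sqrt(l**2 + m**2)
H = -27 (H = -6 - 21 = -27)
H*A(C(0), 8) = -27*sqrt(8**2 + 3**2) = -27*sqrt(64 + 9) = -27*sqrt(73)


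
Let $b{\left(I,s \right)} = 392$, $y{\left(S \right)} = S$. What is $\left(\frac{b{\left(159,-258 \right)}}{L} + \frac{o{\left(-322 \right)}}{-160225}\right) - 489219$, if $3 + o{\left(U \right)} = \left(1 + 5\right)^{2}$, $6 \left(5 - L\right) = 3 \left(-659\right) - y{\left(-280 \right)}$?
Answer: $- \frac{135370715560716}{276708575} \approx -4.8922 \cdot 10^{5}$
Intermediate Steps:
$L = \frac{1727}{6}$ ($L = 5 - \frac{3 \left(-659\right) - -280}{6} = 5 - \frac{-1977 + 280}{6} = 5 - - \frac{1697}{6} = 5 + \frac{1697}{6} = \frac{1727}{6} \approx 287.83$)
$o{\left(U \right)} = 33$ ($o{\left(U \right)} = -3 + \left(1 + 5\right)^{2} = -3 + 6^{2} = -3 + 36 = 33$)
$\left(\frac{b{\left(159,-258 \right)}}{L} + \frac{o{\left(-322 \right)}}{-160225}\right) - 489219 = \left(\frac{392}{\frac{1727}{6}} + \frac{33}{-160225}\right) - 489219 = \left(392 \cdot \frac{6}{1727} + 33 \left(- \frac{1}{160225}\right)\right) - 489219 = \left(\frac{2352}{1727} - \frac{33}{160225}\right) - 489219 = \frac{376792209}{276708575} - 489219 = - \frac{135370715560716}{276708575}$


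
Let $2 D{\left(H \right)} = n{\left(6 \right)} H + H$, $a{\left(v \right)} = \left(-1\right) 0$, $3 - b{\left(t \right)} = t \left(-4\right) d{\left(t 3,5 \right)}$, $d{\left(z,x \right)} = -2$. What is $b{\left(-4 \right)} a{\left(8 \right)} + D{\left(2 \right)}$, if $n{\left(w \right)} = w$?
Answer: $7$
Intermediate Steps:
$b{\left(t \right)} = 3 - 8 t$ ($b{\left(t \right)} = 3 - t \left(-4\right) \left(-2\right) = 3 - - 4 t \left(-2\right) = 3 - 8 t$)
$a{\left(v \right)} = 0$
$D{\left(H \right)} = \frac{7 H}{2}$ ($D{\left(H \right)} = \frac{6 H + H}{2} = \frac{7 H}{2}$)
$b{\left(-4 \right)} a{\left(8 \right)} + D{\left(2 \right)} = \left(3 - -32\right) 0 + \frac{7}{2} \cdot 2 = \left(3 + 32\right) 0 + 7 = 35 \cdot 0 + 7 = 0 + 7 = 7$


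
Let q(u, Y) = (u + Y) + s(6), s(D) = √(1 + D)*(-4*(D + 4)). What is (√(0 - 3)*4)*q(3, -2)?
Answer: 4*I*(√3 - 40*√21) ≈ -726.28*I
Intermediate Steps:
s(D) = √(1 + D)*(-16 - 4*D) (s(D) = √(1 + D)*(-4*(4 + D)) = √(1 + D)*(-16 - 4*D))
q(u, Y) = Y + u - 40*√7 (q(u, Y) = (u + Y) + 4*√(1 + 6)*(-4 - 1*6) = (Y + u) + 4*√7*(-4 - 6) = (Y + u) + 4*√7*(-10) = (Y + u) - 40*√7 = Y + u - 40*√7)
(√(0 - 3)*4)*q(3, -2) = (√(0 - 3)*4)*(-2 + 3 - 40*√7) = (√(-3)*4)*(1 - 40*√7) = ((I*√3)*4)*(1 - 40*√7) = (4*I*√3)*(1 - 40*√7) = 4*I*√3*(1 - 40*√7)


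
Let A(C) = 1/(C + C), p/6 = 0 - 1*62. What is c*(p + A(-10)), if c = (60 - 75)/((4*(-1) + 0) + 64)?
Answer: 7441/80 ≈ 93.012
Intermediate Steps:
p = -372 (p = 6*(0 - 1*62) = 6*(0 - 62) = 6*(-62) = -372)
A(C) = 1/(2*C)
c = -1/4 (c = -15/((-4 + 0) + 64) = -15/(-4 + 64) = -15/60 = -15*1/60 = -1/4 ≈ -0.25000)
c*(p + A(-10)) = -(-372 + (1/2)/(-10))/4 = -(-372 + (1/2)*(-1/10))/4 = -(-372 - 1/20)/4 = -1/4*(-7441/20) = 7441/80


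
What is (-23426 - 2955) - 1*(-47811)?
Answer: 21430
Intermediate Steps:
(-23426 - 2955) - 1*(-47811) = -26381 + 47811 = 21430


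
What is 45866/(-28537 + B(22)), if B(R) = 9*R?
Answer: -2698/1667 ≈ -1.6185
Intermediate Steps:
45866/(-28537 + B(22)) = 45866/(-28537 + 9*22) = 45866/(-28537 + 198) = 45866/(-28339) = 45866*(-1/28339) = -2698/1667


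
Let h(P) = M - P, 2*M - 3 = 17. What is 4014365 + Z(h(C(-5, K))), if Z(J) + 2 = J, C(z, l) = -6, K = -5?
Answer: 4014379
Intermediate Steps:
M = 10 (M = 3/2 + (1/2)*17 = 3/2 + 17/2 = 10)
h(P) = 10 - P
Z(J) = -2 + J
4014365 + Z(h(C(-5, K))) = 4014365 + (-2 + (10 - 1*(-6))) = 4014365 + (-2 + (10 + 6)) = 4014365 + (-2 + 16) = 4014365 + 14 = 4014379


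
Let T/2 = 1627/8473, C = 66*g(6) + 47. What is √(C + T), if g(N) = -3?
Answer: I*√10812979937/8473 ≈ 12.273*I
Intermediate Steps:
C = -151 (C = 66*(-3) + 47 = -198 + 47 = -151)
T = 3254/8473 (T = 2*(1627/8473) = 3254/8473 ≈ 0.38404)
√(C + T) = √(-151 + 3254/8473) = √(-1276169/8473) = I*√10812979937/8473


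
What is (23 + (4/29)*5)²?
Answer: 471969/841 ≈ 561.20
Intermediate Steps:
(23 + (4/29)*5)² = (23 + 20/29)² = (687/29)² = 471969/841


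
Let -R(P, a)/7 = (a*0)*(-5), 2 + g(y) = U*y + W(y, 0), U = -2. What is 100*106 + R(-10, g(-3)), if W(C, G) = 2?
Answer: 10600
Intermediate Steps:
g(y) = -2*y (g(y) = -2 + (-2*y + 2) = -2 + (2 - 2*y) = -2*y)
R(P, a) = 0 (R(P, a) = -7*a*0*(-5) = -0*(-5) = -7*0 = 0)
100*106 + R(-10, g(-3)) = 100*106 + 0 = 10600 + 0 = 10600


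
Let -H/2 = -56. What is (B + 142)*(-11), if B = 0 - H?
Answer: -330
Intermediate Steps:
H = 112 (H = -2*(-56) = 112)
B = -112 (B = 0 - 1*112 = 0 - 112 = -112)
(B + 142)*(-11) = (-112 + 142)*(-11) = 30*(-11) = -330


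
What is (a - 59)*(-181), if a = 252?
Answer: -34933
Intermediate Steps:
(a - 59)*(-181) = (252 - 59)*(-181) = 193*(-181) = -34933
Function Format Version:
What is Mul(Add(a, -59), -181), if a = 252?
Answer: -34933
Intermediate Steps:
Mul(Add(a, -59), -181) = Mul(Add(252, -59), -181) = Mul(193, -181) = -34933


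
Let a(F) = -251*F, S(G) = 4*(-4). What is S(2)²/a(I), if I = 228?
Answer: -64/14307 ≈ -0.0044733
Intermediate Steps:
S(G) = -16
S(2)²/a(I) = (-16)²/((-251*228)) = 256/(-57228) = 256*(-1/57228) = -64/14307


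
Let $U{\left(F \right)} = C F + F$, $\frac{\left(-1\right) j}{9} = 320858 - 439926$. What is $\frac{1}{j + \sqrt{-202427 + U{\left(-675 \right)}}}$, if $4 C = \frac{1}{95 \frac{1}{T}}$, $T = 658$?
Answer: $\frac{40721256}{43637394346963} - \frac{i \sqrt{294967058}}{43637394346963} \approx 9.3317 \cdot 10^{-7} - 3.9358 \cdot 10^{-10} i$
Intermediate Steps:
$j = 1071612$ ($j = - 9 \left(320858 - 439926\right) = \left(-9\right) \left(-119068\right) = 1071612$)
$C = \frac{329}{190}$ ($C = \frac{1}{4 \cdot \frac{95}{658}} = \frac{1}{4} \cdot \frac{658}{95} = \frac{329}{190} \approx 1.7316$)
$U{\left(F \right)} = \frac{519 F}{190}$ ($U{\left(F \right)} = \frac{329 F}{190} + F = \frac{519 F}{190}$)
$\frac{1}{j + \sqrt{-202427 + U{\left(-675 \right)}}} = \frac{1}{1071612 + \sqrt{-202427 + \frac{519}{190} \left(-675\right)}} = \frac{1}{1071612 + \sqrt{-202427 - \frac{70065}{38}}} = \frac{1}{1071612 + \sqrt{- \frac{7762291}{38}}} = \frac{1}{1071612 + \frac{i \sqrt{294967058}}{38}}$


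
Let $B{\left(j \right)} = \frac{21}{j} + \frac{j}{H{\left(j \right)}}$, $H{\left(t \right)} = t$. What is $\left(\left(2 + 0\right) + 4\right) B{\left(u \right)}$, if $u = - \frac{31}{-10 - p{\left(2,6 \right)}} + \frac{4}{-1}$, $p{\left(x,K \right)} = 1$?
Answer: $- \frac{1308}{13} \approx -100.62$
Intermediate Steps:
$u = - \frac{13}{11}$ ($u = - \frac{31}{-10 - 1} + \frac{4}{-1} = - \frac{31}{-10 - 1} + 4 \left(-1\right) = - \frac{31}{-11} - 4 = \left(-31\right) \left(- \frac{1}{11}\right) - 4 = \frac{31}{11} - 4 = - \frac{13}{11} \approx -1.1818$)
$B{\left(j \right)} = 1 + \frac{21}{j}$ ($B{\left(j \right)} = \frac{21}{j} + \frac{j}{j} = \frac{21}{j} + 1 = 1 + \frac{21}{j}$)
$\left(\left(2 + 0\right) + 4\right) B{\left(u \right)} = \left(\left(2 + 0\right) + 4\right) \frac{21 - \frac{13}{11}}{- \frac{13}{11}} = \left(2 + 4\right) \left(\left(- \frac{11}{13}\right) \frac{218}{11}\right) = 6 \left(- \frac{218}{13}\right) = - \frac{1308}{13}$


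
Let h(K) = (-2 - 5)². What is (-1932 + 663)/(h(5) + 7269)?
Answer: -1269/7318 ≈ -0.17341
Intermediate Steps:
h(K) = 49 (h(K) = (-7)² = 49)
(-1932 + 663)/(h(5) + 7269) = (-1932 + 663)/(49 + 7269) = -1269/7318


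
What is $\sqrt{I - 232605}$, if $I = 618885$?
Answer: $6 \sqrt{10730} \approx 621.51$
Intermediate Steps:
$\sqrt{I - 232605} = \sqrt{618885 - 232605} = \sqrt{386280} = 6 \sqrt{10730}$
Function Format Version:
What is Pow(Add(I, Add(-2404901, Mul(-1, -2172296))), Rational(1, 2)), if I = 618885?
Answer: Mul(6, Pow(10730, Rational(1, 2))) ≈ 621.51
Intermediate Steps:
Pow(Add(I, Add(-2404901, Mul(-1, -2172296))), Rational(1, 2)) = Pow(Add(618885, Add(-2404901, Mul(-1, -2172296))), Rational(1, 2)) = Pow(Add(618885, Add(-2404901, 2172296)), Rational(1, 2)) = Pow(Add(618885, -232605), Rational(1, 2)) = Pow(386280, Rational(1, 2)) = Mul(6, Pow(10730, Rational(1, 2)))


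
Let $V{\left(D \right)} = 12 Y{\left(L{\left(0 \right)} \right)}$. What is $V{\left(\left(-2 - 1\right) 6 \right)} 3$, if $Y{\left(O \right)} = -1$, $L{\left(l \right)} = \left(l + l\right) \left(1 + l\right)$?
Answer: $-36$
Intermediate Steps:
$L{\left(l \right)} = 2 l \left(1 + l\right)$
$V{\left(D \right)} = -12$ ($V{\left(D \right)} = 12 \left(-1\right) = -12$)
$V{\left(\left(-2 - 1\right) 6 \right)} 3 = \left(-12\right) 3 = -36$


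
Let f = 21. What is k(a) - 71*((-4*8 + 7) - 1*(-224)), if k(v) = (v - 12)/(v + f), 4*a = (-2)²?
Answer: -28259/2 ≈ -14130.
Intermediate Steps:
a = 1 (a = (¼)*(-2)² = (¼)*4 = 1)
k(v) = (-12 + v)/(21 + v) (k(v) = (v - 12)/(v + 21) = (-12 + v)/(21 + v))
k(a) - 71*((-4*8 + 7) - 1*(-224)) = (-12 + 1)/(21 + 1) - 71*((-4*8 + 7) - 1*(-224)) = -11/22 - 71*((-32 + 7) + 224) = (1/22)*(-11) - 71*(-25 + 224) = -½ - 71*199 = -½ - 14129 = -28259/2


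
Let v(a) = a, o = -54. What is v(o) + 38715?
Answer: 38661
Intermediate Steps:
v(o) + 38715 = -54 + 38715 = 38661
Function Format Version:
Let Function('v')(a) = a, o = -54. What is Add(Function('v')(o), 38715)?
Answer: 38661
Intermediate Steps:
Add(Function('v')(o), 38715) = Add(-54, 38715) = 38661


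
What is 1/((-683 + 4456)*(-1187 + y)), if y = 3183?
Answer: 1/7530908 ≈ 1.3279e-7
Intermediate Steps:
1/((-683 + 4456)*(-1187 + y)) = 1/((-683 + 4456)*(-1187 + 3183)) = 1/(3773*1996) = 1/7530908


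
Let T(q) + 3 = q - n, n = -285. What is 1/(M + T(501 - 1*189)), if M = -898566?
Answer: -1/897972 ≈ -1.1136e-6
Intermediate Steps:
T(q) = 282 + q (T(q) = -3 + (q - 1*(-285)) = -3 + (q + 285) = -3 + (285 + q) = 282 + q)
1/(M + T(501 - 1*189)) = 1/(-898566 + (282 + (501 - 1*189))) = 1/(-898566 + (282 + (501 - 189))) = 1/(-898566 + (282 + 312)) = 1/(-898566 + 594) = 1/(-897972) = -1/897972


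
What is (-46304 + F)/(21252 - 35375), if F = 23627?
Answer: 22677/14123 ≈ 1.6057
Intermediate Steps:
(-46304 + F)/(21252 - 35375) = (-46304 + 23627)/(21252 - 35375) = -22677/(-14123) = -22677*(-1/14123) = 22677/14123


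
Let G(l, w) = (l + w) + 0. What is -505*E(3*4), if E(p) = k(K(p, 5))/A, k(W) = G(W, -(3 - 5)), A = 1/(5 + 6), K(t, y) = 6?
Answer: -44440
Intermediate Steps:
G(l, w) = l + w
A = 1/11 ≈ 0.090909
k(W) = 2 + W (k(W) = W - (3 - 5) = W - 1*(-2) = W + 2 = 2 + W)
E(p) = 88 (E(p) = (2 + 6)/(1/11) = 8*11 = 88)
-505*E(3*4) = -505*88 = -44440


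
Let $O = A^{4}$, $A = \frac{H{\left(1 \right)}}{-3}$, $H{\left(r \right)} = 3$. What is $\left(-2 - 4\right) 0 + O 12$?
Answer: $12$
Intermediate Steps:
$A = -1$ ($A = \frac{3}{-3} = 3 \left(- \frac{1}{3}\right) = -1$)
$O = 1$ ($O = \left(-1\right)^{4} = 1$)
$\left(-2 - 4\right) 0 + O 12 = \left(-2 - 4\right) 0 + 1 \cdot 12 = \left(-6\right) 0 + 12 = 0 + 12 = 12$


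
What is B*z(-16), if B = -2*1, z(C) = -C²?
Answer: 512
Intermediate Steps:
B = -2
B*z(-16) = -(-2)*(-16)² = -(-2)*256 = -2*(-256) = 512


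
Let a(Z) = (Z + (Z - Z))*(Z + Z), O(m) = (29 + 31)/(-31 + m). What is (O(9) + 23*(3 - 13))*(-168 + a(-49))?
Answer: -11863040/11 ≈ -1.0785e+6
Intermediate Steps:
O(m) = 60/(-31 + m)
a(Z) = 2*Z**2 (a(Z) = (Z + 0)*(2*Z) = Z*(2*Z) = 2*Z**2)
(O(9) + 23*(3 - 13))*(-168 + a(-49)) = (60/(-31 + 9) + 23*(3 - 13))*(-168 + 2*(-49)**2) = (60/(-22) + 23*(-10))*(-168 + 2*2401) = (60*(-1/22) - 230)*(-168 + 4802) = (-30/11 - 230)*4634 = -2560/11*4634 = -11863040/11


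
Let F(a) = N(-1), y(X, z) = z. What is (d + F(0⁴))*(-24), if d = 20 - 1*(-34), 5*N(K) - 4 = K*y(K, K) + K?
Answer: -6576/5 ≈ -1315.2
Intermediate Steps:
N(K) = ⅘ + K/5 + K²/5 (N(K) = ⅘ + (K*K + K)/5 = ⅘ + (K² + K)/5 = ⅘ + (K + K²)/5 = ⅘ + (K/5 + K²/5) = ⅘ + K/5 + K²/5)
F(a) = ⅘ (F(a) = ⅘ + (⅕)*(-1) + (⅕)*(-1)² = ⅘ - ⅕ + (⅕)*1 = ⅘ - ⅕ + ⅕ = ⅘)
d = 54 (d = 20 + 34 = 54)
(d + F(0⁴))*(-24) = (54 + ⅘)*(-24) = (274/5)*(-24) = -6576/5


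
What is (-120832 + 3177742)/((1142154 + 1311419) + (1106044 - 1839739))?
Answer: 1528455/859939 ≈ 1.7774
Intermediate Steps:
(-120832 + 3177742)/((1142154 + 1311419) + (1106044 - 1839739)) = 3056910/(2453573 - 733695) = 3056910/1719878 = 3056910*(1/1719878) = 1528455/859939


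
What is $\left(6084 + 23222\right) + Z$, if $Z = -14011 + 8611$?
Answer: $23906$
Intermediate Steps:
$Z = -5400$
$\left(6084 + 23222\right) + Z = \left(6084 + 23222\right) - 5400 = 29306 - 5400 = 23906$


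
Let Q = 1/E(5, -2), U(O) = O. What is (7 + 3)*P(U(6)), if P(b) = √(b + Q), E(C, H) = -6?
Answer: 5*√210/3 ≈ 24.152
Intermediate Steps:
Q = -⅙ (Q = 1/(-6) = -⅙ ≈ -0.16667)
P(b) = √(-⅙ + b) (P(b) = √(b - ⅙) = √(-⅙ + b))
(7 + 3)*P(U(6)) = (7 + 3)*(√(-6 + 36*6)/6) = 10*(√(-6 + 216)/6) = 10*(√210/6) = 5*√210/3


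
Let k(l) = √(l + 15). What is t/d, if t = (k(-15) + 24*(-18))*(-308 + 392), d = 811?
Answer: -36288/811 ≈ -44.745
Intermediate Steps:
k(l) = √(15 + l)
t = -36288 (t = (√(15 - 15) + 24*(-18))*(-308 + 392) = (√0 - 432)*84 = (0 - 432)*84 = -432*84 = -36288)
t/d = -36288/811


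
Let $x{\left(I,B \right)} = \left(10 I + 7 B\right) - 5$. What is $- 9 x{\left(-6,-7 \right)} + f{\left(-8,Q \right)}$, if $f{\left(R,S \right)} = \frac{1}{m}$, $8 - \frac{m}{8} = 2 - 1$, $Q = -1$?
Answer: $\frac{57457}{56} \approx 1026.0$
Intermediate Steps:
$m = 56$ ($m = 64 - 8 \left(2 - 1\right) = 64 - 8 = 56$)
$x{\left(I,B \right)} = -5 + 7 B + 10 I$ ($x{\left(I,B \right)} = \left(7 B + 10 I\right) - 5 = -5 + 7 B + 10 I$)
$f{\left(R,S \right)} = \frac{1}{56}$
$- 9 x{\left(-6,-7 \right)} + f{\left(-8,Q \right)} = - 9 \left(-5 + 7 \left(-7\right) + 10 \left(-6\right)\right) + \frac{1}{56} = - 9 \left(-5 - 49 - 60\right) + \frac{1}{56} = \left(-9\right) \left(-114\right) + \frac{1}{56} = 1026 + \frac{1}{56} = \frac{57457}{56}$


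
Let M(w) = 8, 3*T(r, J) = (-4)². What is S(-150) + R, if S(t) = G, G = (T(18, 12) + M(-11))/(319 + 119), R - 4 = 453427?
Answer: 297904187/657 ≈ 4.5343e+5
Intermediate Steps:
T(r, J) = 16/3 (T(r, J) = (⅓)*(-4)² = (⅓)*16 = 16/3)
R = 453431 (R = 4 + 453427 = 453431)
G = 20/657 (G = (16/3 + 8)/(319 + 119) = (40/3)/438 = (40/3)*(1/438) = 20/657 ≈ 0.030441)
S(t) = 20/657
S(-150) + R = 20/657 + 453431 = 297904187/657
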